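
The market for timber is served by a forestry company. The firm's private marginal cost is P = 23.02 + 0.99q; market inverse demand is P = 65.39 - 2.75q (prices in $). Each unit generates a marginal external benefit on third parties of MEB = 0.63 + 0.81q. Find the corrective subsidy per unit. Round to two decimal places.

subsidy = $12.52 per unit

Social marginal cost = private MC − MEB = 22.39 + 0.18q.
Set SMC = demand: 22.39 + 0.18q = 65.39 - 2.75q → q* = 14.6758.
The Pigouvian subsidy equals MEB at q*: 0.63 + 0.81×14.6758 = 12.5174.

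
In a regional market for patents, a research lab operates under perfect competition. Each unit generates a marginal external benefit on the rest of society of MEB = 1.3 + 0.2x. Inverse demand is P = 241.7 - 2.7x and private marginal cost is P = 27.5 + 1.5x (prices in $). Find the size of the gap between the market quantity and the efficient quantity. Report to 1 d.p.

2.9 units

Market equilibrium (private): 27.5 + 1.5x = 241.7 - 2.7x → x_m = 51.0000.
Social marginal cost = private MC − MEB = 26.2 + 1.3x.
Set SMC = demand: 26.2 + 1.3x = 241.7 - 2.7x → x* = 53.8750.
Gap = |51.0000 − 53.8750| = 2.8750.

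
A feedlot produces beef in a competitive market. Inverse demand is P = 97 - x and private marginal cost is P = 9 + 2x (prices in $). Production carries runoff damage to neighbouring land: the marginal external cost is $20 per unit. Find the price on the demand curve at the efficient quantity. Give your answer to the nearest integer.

P = $74

Social marginal cost = private MC + MEC = 29 + 2x.
Set SMC = demand: 29 + 2x = 97 - x → x* = 22.6667.
Consumer price on the demand curve at x*: 97 − 1×22.6667 = 74.3333.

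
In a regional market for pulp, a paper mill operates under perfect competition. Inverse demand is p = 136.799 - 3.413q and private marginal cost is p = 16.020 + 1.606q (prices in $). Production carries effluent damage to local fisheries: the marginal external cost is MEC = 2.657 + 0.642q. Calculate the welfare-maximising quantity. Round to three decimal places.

Social marginal cost = private MC + MEC = 18.677 + 2.248q.
Set SMC = demand: 18.677 + 2.248q = 136.799 - 3.413q → q* = 20.8659.

q* = 20.866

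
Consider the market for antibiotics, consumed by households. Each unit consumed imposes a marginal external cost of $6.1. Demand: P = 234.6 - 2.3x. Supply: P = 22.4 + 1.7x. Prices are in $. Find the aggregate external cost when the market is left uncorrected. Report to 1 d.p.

$323.6

Market equilibrium (private): 22.4 + 1.7x = 234.6 - 2.3x → x_m = 53.0500.
Total external cost = MEC × x_m = 6.1 × 53.0500 = 323.6050.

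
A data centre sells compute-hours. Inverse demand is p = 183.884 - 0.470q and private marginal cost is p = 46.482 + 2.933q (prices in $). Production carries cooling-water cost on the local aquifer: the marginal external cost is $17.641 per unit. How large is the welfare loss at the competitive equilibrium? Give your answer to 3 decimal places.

Market equilibrium (private): 46.482 + 2.933q = 183.884 - 0.470q → q_m = 40.3767.
Social marginal cost = private MC + MEC = 64.123 + 2.933q.
Set SMC = demand: 64.123 + 2.933q = 183.884 - 0.470q → q* = 35.1928.
The welfare-loss triangle has base |q_m − q*| and height MEC(q_m) (the vertical gap between SMC and demand is zero at q* and MEC at q_m).
DWL = ½ × 5.1839 × 17.6410 = 45.7246.

DWL = $45.725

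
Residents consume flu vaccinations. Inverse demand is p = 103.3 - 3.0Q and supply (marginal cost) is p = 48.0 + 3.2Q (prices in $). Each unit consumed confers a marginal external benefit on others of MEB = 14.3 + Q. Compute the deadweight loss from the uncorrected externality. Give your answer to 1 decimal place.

DWL = $51.8

Market equilibrium (private): 48.0 + 3.2Q = 103.3 - 3.0Q → Q_m = 8.9194.
Social marginal benefit = demand + MEB = 117.6 - 2.0Q.
Set SMB = MC: 117.6 - 2.0Q = 48.0 + 3.2Q → Q* = 13.3846.
The loss is the area between SMB and MC from Q* to Q_m; with linear curves that's a triangle of height MEB(Q_m).
DWL = ½ × 4.4652 × 23.2194 = 51.8396.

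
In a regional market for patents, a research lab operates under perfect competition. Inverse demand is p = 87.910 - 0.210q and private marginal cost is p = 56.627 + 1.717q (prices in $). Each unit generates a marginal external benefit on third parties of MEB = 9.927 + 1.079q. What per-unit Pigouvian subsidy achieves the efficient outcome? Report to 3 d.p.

Social marginal cost = private MC − MEB = 46.700 + 0.638q.
Set SMC = demand: 46.700 + 0.638q = 87.910 - 0.210q → q* = 48.5967.
The Pigouvian subsidy equals MEB at q*: 9.927 + 1.079×48.5967 = 62.3628.

subsidy = $62.363 per unit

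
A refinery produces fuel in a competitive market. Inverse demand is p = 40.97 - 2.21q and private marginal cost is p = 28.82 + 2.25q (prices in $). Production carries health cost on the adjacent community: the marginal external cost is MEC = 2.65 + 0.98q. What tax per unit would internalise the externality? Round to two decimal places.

Social marginal cost = private MC + MEC = 31.47 + 3.23q.
Set SMC = demand: 31.47 + 3.23q = 40.97 - 2.21q → q* = 1.7463.
The Pigouvian tax equals MEC at q*: 2.65 + 0.98×1.7463 = 4.3614.

tax = $4.36 per unit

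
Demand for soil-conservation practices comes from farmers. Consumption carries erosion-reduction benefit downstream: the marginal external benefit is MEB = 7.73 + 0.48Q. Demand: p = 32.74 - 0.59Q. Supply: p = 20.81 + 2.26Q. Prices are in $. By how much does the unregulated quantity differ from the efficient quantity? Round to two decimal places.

4.11 units

Market equilibrium (private): 20.81 + 2.26Q = 32.74 - 0.59Q → Q_m = 4.1860.
Social marginal benefit = demand + MEB = 40.47 - 0.11Q.
Set SMB = MC: 40.47 - 0.11Q = 20.81 + 2.26Q → Q* = 8.2954.
Gap = |4.1860 − 8.2954| = 4.1094.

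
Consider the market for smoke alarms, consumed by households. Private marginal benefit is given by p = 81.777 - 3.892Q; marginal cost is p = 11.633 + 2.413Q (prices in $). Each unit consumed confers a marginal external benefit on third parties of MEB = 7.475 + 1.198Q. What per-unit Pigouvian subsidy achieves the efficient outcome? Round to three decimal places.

Social marginal benefit = demand + MEB = 89.252 - 2.694Q.
Set SMB = MC: 89.252 - 2.694Q = 11.633 + 2.413Q → Q* = 15.1986.
The Pigouvian subsidy equals MEB at Q*: 7.475 + 1.198×15.1986 = 25.6829.

subsidy = $25.683 per unit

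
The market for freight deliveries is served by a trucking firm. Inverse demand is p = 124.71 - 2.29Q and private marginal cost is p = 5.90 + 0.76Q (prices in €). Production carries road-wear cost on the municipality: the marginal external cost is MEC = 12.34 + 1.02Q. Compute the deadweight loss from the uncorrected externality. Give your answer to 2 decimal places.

Market equilibrium (private): 5.90 + 0.76Q = 124.71 - 2.29Q → Q_m = 38.9541.
Social marginal cost = private MC + MEC = 18.24 + 1.78Q.
Set SMC = demand: 18.24 + 1.78Q = 124.71 - 2.29Q → Q* = 26.1597.
The loss is the area between SMC and demand from Q* to Q_m; with linear curves that's a triangle of height MEC(Q_m).
DWL = ½ × 12.7944 × 52.0732 = 333.1227.

DWL = €333.12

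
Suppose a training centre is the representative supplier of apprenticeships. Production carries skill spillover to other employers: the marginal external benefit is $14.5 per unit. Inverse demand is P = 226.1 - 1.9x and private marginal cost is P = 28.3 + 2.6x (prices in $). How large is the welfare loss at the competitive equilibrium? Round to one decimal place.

Market equilibrium (private): 28.3 + 2.6x = 226.1 - 1.9x → x_m = 43.9556.
Social marginal cost = private MC − MEB = 13.8 + 2.6x.
Set SMC = demand: 13.8 + 2.6x = 226.1 - 1.9x → x* = 47.1778.
The welfare-loss triangle has base |x_m − x*| and height MEB(x_m) (the vertical gap between SMC and demand is zero at x* and MEB at x_m).
DWL = ½ × 3.2222 × 14.5000 = 23.3610.

DWL = $23.4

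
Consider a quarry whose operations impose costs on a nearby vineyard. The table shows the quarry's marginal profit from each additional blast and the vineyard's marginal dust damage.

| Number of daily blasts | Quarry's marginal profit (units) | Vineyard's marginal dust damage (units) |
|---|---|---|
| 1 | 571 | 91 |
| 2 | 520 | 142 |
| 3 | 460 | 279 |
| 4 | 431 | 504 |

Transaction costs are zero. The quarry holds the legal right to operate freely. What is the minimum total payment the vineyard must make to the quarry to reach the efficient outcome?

Left alone the quarry would choose level 4 (marginal profit stays positive).
Efficient level: k* = 3 (marginal profit ≥ marginal dust damage through 3).
The vineyard must at least cover the quarry's forgone profit from cutting 4→3: 431 = 431.

431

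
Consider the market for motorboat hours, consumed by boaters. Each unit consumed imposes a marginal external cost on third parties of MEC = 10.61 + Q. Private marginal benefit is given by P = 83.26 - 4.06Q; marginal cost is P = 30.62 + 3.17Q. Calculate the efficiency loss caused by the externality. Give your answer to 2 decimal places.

DWL = 19.45

Market equilibrium (private): 30.62 + 3.17Q = 83.26 - 4.06Q → Q_m = 7.2808.
Social marginal benefit = demand − MEC = 72.65 - 5.06Q.
Set SMB = MC: 72.65 - 5.06Q = 30.62 + 3.17Q → Q* = 5.1069.
Between Q* and Q_m the wedge MC − SMB runs linearly from 0 to MEC(Q_m), so the loss is a triangle.
DWL = ½ × 2.1739 × 17.8908 = 19.4464.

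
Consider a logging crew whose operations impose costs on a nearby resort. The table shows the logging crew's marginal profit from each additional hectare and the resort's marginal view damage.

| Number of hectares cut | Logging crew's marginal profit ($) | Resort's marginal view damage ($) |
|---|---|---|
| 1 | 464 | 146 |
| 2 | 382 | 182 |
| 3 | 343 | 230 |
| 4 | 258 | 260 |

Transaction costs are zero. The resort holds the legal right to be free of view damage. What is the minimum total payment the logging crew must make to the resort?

Efficient level: marginal profit ≥ marginal view damage through level 3, so k* = 3.
With the resort holding the right, the logging crew must at least compensate total damage at k*: 146 + 182 + 230 = 558.

$558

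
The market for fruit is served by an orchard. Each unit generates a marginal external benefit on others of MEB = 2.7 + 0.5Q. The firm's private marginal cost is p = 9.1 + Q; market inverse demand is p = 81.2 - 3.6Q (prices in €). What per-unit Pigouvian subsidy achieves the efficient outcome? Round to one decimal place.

subsidy = €11.8 per unit

Social marginal cost = private MC − MEB = 6.4 + 0.5Q.
Set SMC = demand: 6.4 + 0.5Q = 81.2 - 3.6Q → Q* = 18.2439.
The Pigouvian subsidy equals MEB at Q*: 2.7 + 0.5×18.2439 = 11.8220.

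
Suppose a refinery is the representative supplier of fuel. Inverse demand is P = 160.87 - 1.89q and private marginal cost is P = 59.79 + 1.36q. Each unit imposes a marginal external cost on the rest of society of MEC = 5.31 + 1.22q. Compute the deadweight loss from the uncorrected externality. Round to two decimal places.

DWL = 209.27

Market equilibrium (private): 59.79 + 1.36q = 160.87 - 1.89q → q_m = 31.1015.
Social marginal cost = private MC + MEC = 65.10 + 2.58q.
Set SMC = demand: 65.10 + 2.58q = 160.87 - 1.89q → q* = 21.4251.
Between q* and q_m the wedge SMC − demand runs linearly from 0 to MEC(q_m), so the loss is a triangle.
DWL = ½ × 9.6764 × 43.2539 = 209.2710.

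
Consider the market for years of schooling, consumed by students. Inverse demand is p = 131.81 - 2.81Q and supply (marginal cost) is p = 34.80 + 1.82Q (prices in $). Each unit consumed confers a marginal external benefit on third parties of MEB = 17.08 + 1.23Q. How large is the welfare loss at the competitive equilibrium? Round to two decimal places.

DWL = $270.04

Market equilibrium (private): 34.80 + 1.82Q = 131.81 - 2.81Q → Q_m = 20.9525.
Social marginal benefit = demand + MEB = 148.89 - 1.58Q.
Set SMB = MC: 148.89 - 1.58Q = 34.80 + 1.82Q → Q* = 33.5559.
Height of the DWL triangle at Q_m is SMB(Q_m) − MC(Q_m) = MEB(Q_m) = 42.8516.
DWL = ½ × 12.6034 × 42.8516 = 270.0379.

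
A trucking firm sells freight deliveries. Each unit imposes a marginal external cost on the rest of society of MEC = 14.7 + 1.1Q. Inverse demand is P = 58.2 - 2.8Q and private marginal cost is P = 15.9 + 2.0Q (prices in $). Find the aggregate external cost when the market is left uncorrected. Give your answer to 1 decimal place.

Market equilibrium (private): 15.9 + 2.0Q = 58.2 - 2.8Q → Q_m = 8.8125.
Total external cost = ∫₀^{Q_m} (14.7 + 1.1Q) dQ = 14.7×8.8125 + ½×1.1×8.8125² = 172.2568.

$172.3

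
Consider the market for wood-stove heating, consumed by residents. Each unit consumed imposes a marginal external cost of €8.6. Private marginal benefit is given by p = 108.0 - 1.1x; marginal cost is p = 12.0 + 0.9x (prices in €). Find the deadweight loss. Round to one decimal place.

Market equilibrium (private): 12.0 + 0.9x = 108.0 - 1.1x → x_m = 48.0000.
Social marginal benefit = demand − MEC = 99.4 - 1.1x.
Set SMB = MC: 99.4 - 1.1x = 12.0 + 0.9x → x* = 43.7000.
The welfare-loss triangle has base |x_m − x*| and height MEC(x_m) (the vertical gap between SMB and MC is zero at x* and MEC at x_m).
DWL = ½ × 4.3000 × 8.6000 = 18.4900.

DWL = €18.5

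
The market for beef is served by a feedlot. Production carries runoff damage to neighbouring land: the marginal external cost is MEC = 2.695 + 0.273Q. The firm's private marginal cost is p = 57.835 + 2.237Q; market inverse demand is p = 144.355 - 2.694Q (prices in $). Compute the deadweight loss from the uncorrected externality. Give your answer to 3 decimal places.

Market equilibrium (private): 57.835 + 2.237Q = 144.355 - 2.694Q → Q_m = 17.5461.
Social marginal cost = private MC + MEC = 60.530 + 2.510Q.
Set SMC = demand: 60.530 + 2.510Q = 144.355 - 2.694Q → Q* = 16.1078.
Between Q* and Q_m the wedge SMC − demand runs linearly from 0 to MEC(Q_m), so the loss is a triangle.
DWL = ½ × 1.4383 × 7.4851 = 5.3829.

DWL = $5.383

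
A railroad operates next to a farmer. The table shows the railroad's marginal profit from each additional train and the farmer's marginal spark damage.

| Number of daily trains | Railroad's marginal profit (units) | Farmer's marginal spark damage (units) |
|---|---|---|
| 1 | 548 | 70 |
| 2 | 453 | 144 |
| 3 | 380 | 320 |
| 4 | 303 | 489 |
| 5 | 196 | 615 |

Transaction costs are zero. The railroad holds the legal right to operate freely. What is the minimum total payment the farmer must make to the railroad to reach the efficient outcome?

Left alone the railroad would choose level 5 (marginal profit stays positive).
Efficient level: k* = 3 (marginal profit ≥ marginal spark damage through 3).
The farmer must at least cover the railroad's forgone profit from cutting 5→3: 303 + 196 = 499.

499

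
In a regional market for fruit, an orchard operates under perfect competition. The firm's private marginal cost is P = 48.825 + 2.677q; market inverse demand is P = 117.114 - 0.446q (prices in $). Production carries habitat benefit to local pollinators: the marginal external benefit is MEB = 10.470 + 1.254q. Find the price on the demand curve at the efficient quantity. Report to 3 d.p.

Social marginal cost = private MC − MEB = 38.355 + 1.423q.
Set SMC = demand: 38.355 + 1.423q = 117.114 - 0.446q → q* = 42.1396.
Consumer price on the demand curve at q*: 117.114 − 0.446×42.1396 = 98.3197.

P = $98.320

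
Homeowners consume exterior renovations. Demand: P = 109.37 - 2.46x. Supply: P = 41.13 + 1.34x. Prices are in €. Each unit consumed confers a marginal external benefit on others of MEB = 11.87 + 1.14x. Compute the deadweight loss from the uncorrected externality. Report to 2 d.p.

Market equilibrium (private): 41.13 + 1.34x = 109.37 - 2.46x → x_m = 17.9579.
Social marginal benefit = demand + MEB = 121.24 - 1.32x.
Set SMB = MC: 121.24 - 1.32x = 41.13 + 1.34x → x* = 30.1165.
The loss is the area between SMB and MC from x* to x_m; with linear curves that's a triangle of height MEB(x_m).
DWL = ½ × 12.1586 × 32.3420 = 196.6167.

DWL = €196.62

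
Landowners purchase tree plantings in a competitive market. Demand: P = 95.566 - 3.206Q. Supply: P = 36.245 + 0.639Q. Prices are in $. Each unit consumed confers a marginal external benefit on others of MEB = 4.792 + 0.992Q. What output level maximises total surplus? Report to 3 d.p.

Social marginal benefit = demand + MEB = 100.358 - 2.214Q.
Set SMB = MC: 100.358 - 2.214Q = 36.245 + 0.639Q → Q* = 22.4721.

Q* = 22.472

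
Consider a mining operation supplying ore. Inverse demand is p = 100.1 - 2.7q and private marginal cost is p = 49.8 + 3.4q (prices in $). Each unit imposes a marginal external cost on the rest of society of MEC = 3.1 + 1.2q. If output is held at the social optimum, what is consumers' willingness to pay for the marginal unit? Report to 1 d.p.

Social marginal cost = private MC + MEC = 52.9 + 4.6q.
Set SMC = demand: 52.9 + 4.6q = 100.1 - 2.7q → q* = 6.4658.
Consumer price on the demand curve at q*: 100.1 − 2.7×6.4658 = 82.6423.

P = $82.6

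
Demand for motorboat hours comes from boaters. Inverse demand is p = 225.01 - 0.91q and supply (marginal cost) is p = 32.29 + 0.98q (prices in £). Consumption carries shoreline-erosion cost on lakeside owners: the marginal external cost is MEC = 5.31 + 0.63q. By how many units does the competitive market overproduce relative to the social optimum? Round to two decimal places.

Market equilibrium (private): 32.29 + 0.98q = 225.01 - 0.91q → q_m = 101.9683.
Social marginal benefit = demand − MEC = 219.70 - 1.54q.
Set SMB = MC: 219.70 - 1.54q = 32.29 + 0.98q → q* = 74.3690.
Gap = |101.9683 − 74.3690| = 27.5993.

27.60 units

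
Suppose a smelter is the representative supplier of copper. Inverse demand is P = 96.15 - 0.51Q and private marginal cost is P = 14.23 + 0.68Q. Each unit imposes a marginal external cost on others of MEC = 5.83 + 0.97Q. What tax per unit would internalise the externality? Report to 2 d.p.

Social marginal cost = private MC + MEC = 20.06 + 1.65Q.
Set SMC = demand: 20.06 + 1.65Q = 96.15 - 0.51Q → Q* = 35.2269.
The Pigouvian tax equals MEC at Q*: 5.83 + 0.97×35.2269 = 40.0001.

tax = 40.00 per unit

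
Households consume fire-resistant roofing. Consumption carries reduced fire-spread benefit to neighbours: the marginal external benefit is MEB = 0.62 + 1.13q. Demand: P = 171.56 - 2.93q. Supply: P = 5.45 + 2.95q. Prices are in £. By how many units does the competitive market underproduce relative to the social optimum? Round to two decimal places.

6.85 units

Market equilibrium (private): 5.45 + 2.95q = 171.56 - 2.93q → q_m = 28.2500.
Social marginal benefit = demand + MEB = 172.18 - 1.80q.
Set SMB = MC: 172.18 - 1.80q = 5.45 + 2.95q → q* = 35.1011.
Gap = |28.2500 − 35.1011| = 6.8511.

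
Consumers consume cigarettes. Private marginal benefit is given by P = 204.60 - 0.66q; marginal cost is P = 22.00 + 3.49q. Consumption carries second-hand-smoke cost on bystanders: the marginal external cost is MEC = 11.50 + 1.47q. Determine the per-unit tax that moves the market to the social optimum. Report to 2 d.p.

Social marginal benefit = demand − MEC = 193.10 - 2.13q.
Set SMB = MC: 193.10 - 2.13q = 22.00 + 3.49q → q* = 30.4448.
The Pigouvian tax equals MEC at q*: 11.50 + 1.47×30.4448 = 56.2539.

tax = 56.25 per unit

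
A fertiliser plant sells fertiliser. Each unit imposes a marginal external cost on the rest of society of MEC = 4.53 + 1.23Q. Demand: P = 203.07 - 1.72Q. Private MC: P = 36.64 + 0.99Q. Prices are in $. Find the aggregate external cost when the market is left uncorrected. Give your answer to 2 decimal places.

$2597.73

Market equilibrium (private): 36.64 + 0.99Q = 203.07 - 1.72Q → Q_m = 61.4133.
Total external cost = ∫₀^{Q_m} (4.53 + 1.23Q) dQ = 4.53×61.4133 + ½×1.23×61.4133² = 2597.7322.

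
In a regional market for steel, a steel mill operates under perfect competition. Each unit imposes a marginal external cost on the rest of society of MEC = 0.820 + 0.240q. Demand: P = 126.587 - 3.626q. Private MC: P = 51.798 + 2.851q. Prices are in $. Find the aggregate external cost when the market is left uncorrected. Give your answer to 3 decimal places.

$25.468

Market equilibrium (private): 51.798 + 2.851q = 126.587 - 3.626q → q_m = 11.5469.
Total external cost = ∫₀^{q_m} (0.820 + 0.240q) dq = 0.820×11.5469 + ½×0.240×11.5469² = 25.4682.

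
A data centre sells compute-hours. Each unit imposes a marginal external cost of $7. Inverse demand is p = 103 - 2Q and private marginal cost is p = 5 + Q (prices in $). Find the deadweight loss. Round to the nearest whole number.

Market equilibrium (private): 5 + Q = 103 - 2Q → Q_m = 32.6667.
Social marginal cost = private MC + MEC = 12 + Q.
Set SMC = demand: 12 + Q = 103 - 2Q → Q* = 30.3333.
Height of the DWL triangle at Q_m is SMC(Q_m) − demand(Q_m) = MEC(Q_m) = 7.0000.
DWL = ½ × 2.3334 × 7.0000 = 8.1669.

DWL = $8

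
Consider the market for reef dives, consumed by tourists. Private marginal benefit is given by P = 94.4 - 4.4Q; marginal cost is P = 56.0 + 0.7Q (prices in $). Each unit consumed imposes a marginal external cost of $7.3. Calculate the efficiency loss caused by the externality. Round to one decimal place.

Market equilibrium (private): 56.0 + 0.7Q = 94.4 - 4.4Q → Q_m = 7.5294.
Social marginal benefit = demand − MEC = 87.1 - 4.4Q.
Set SMB = MC: 87.1 - 4.4Q = 56.0 + 0.7Q → Q* = 6.0980.
The welfare-loss triangle has base |Q_m − Q*| and height MEC(Q_m) (the vertical gap between SMB and MC is zero at Q* and MEC at Q_m).
DWL = ½ × 1.4314 × 7.3000 = 5.2246.

DWL = $5.2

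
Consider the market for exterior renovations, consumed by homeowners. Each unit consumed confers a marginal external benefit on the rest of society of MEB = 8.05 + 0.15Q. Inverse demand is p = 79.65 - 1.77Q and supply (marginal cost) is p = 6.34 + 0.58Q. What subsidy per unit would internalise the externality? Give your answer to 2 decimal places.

subsidy = 13.60 per unit

Social marginal benefit = demand + MEB = 87.70 - 1.62Q.
Set SMB = MC: 87.70 - 1.62Q = 6.34 + 0.58Q → Q* = 36.9818.
The Pigouvian subsidy equals MEB at Q*: 8.05 + 0.15×36.9818 = 13.5973.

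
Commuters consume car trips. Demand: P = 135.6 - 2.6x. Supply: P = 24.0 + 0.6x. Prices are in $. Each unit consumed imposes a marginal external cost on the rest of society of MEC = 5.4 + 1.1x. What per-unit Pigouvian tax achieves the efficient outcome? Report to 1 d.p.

tax = $32.6 per unit

Social marginal benefit = demand − MEC = 130.2 - 3.7x.
Set SMB = MC: 130.2 - 3.7x = 24.0 + 0.6x → x* = 24.6977.
The Pigouvian tax equals MEC at x*: 5.4 + 1.1×24.6977 = 32.5675.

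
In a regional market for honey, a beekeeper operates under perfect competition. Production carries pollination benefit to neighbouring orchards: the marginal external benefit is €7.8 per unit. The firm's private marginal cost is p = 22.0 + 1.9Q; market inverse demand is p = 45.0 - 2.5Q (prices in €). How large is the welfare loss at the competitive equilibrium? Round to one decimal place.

DWL = €6.9

Market equilibrium (private): 22.0 + 1.9Q = 45.0 - 2.5Q → Q_m = 5.2273.
Social marginal cost = private MC − MEB = 14.2 + 1.9Q.
Set SMC = demand: 14.2 + 1.9Q = 45.0 - 2.5Q → Q* = 7.0000.
The welfare-loss triangle has base |Q_m − Q*| and height MEB(Q_m) (the vertical gap between SMC and demand is zero at Q* and MEB at Q_m).
DWL = ½ × 1.7727 × 7.8000 = 6.9135.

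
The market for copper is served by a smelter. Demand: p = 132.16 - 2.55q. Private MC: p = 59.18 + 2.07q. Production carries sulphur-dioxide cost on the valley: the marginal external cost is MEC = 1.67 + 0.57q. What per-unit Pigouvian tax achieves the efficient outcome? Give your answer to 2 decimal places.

Social marginal cost = private MC + MEC = 60.85 + 2.64q.
Set SMC = demand: 60.85 + 2.64q = 132.16 - 2.55q → q* = 13.7399.
The Pigouvian tax equals MEC at q*: 1.67 + 0.57×13.7399 = 9.5017.

tax = 9.50 per unit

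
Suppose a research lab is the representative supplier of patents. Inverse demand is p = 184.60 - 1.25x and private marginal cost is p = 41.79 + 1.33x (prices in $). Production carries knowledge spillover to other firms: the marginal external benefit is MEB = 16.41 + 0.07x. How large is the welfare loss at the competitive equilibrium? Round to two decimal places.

DWL = $81.97

Market equilibrium (private): 41.79 + 1.33x = 184.60 - 1.25x → x_m = 55.3527.
Social marginal cost = private MC − MEB = 25.38 + 1.26x.
Set SMC = demand: 25.38 + 1.26x = 184.60 - 1.25x → x* = 63.4343.
The welfare-loss triangle has base |x_m − x*| and height MEB(x_m) (the vertical gap between SMC and demand is zero at x* and MEB at x_m).
DWL = ½ × 8.0816 × 20.2847 = 81.9664.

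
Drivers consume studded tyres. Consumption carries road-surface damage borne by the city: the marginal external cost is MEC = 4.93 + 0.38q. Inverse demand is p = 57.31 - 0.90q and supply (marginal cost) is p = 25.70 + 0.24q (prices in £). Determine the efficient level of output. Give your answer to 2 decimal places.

Social marginal benefit = demand − MEC = 52.38 - 1.28q.
Set SMB = MC: 52.38 - 1.28q = 25.70 + 0.24q → q* = 17.5526.

q* = 17.55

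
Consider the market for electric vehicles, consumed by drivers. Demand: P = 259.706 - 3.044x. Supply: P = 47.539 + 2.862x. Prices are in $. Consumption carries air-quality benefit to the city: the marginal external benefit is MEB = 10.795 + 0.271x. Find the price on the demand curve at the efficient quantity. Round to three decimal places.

Social marginal benefit = demand + MEB = 270.501 - 2.773x.
Set SMB = MC: 270.501 - 2.773x = 47.539 + 2.862x → x* = 39.5673.
Consumer price on the demand curve at x*: 259.706 − 3.044×39.5673 = 139.2631.

P = $139.263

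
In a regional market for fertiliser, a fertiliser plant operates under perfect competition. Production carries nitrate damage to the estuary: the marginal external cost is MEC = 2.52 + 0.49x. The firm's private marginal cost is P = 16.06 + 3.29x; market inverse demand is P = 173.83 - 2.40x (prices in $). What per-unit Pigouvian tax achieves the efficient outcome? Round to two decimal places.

Social marginal cost = private MC + MEC = 18.58 + 3.78x.
Set SMC = demand: 18.58 + 3.78x = 173.83 - 2.40x → x* = 25.1214.
The Pigouvian tax equals MEC at x*: 2.52 + 0.49×25.1214 = 14.8295.

tax = $14.83 per unit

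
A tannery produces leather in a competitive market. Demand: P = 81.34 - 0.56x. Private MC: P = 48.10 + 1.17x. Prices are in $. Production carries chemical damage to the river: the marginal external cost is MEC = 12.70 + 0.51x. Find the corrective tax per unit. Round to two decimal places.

Social marginal cost = private MC + MEC = 60.80 + 1.68x.
Set SMC = demand: 60.80 + 1.68x = 81.34 - 0.56x → x* = 9.1696.
The Pigouvian tax equals MEC at x*: 12.70 + 0.51×9.1696 = 17.3765.

tax = $17.38 per unit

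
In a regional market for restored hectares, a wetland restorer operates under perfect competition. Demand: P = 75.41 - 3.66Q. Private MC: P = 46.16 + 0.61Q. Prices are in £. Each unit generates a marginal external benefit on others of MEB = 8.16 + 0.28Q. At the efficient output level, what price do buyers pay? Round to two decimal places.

Social marginal cost = private MC − MEB = 38.00 + 0.33Q.
Set SMC = demand: 38.00 + 0.33Q = 75.41 - 3.66Q → Q* = 9.3759.
Consumer price on the demand curve at Q*: 75.41 − 3.66×9.3759 = 41.0942.

P = £41.09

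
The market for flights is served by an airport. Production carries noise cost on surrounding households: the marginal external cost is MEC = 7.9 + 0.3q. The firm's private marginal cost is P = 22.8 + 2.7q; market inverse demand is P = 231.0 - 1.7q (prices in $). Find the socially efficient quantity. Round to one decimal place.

q* = 42.6

Social marginal cost = private MC + MEC = 30.7 + 3.0q.
Set SMC = demand: 30.7 + 3.0q = 231.0 - 1.7q → q* = 42.6170.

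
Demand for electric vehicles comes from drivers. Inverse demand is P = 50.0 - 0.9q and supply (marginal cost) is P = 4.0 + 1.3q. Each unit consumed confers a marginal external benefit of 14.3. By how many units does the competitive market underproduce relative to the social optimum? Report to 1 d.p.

Market equilibrium (private): 4.0 + 1.3q = 50.0 - 0.9q → q_m = 20.9091.
Social marginal benefit = demand + MEB = 64.3 - 0.9q.
Set SMB = MC: 64.3 - 0.9q = 4.0 + 1.3q → q* = 27.4091.
Gap = |20.9091 − 27.4091| = 6.5000.

6.5 units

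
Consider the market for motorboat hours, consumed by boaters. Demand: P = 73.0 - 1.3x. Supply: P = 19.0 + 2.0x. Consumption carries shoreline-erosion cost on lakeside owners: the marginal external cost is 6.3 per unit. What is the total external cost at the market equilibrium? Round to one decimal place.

Market equilibrium (private): 19.0 + 2.0x = 73.0 - 1.3x → x_m = 16.3636.
Total external cost = MEC × x_m = 6.3 × 16.3636 = 103.0907.

103.1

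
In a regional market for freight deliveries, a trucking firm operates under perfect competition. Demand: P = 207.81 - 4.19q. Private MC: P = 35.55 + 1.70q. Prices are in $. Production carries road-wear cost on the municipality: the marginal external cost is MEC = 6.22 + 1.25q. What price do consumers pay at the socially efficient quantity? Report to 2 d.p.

Social marginal cost = private MC + MEC = 41.77 + 2.95q.
Set SMC = demand: 41.77 + 2.95q = 207.81 - 4.19q → q* = 23.2549.
Consumer price on the demand curve at q*: 207.81 − 4.19×23.2549 = 110.3720.

P = $110.37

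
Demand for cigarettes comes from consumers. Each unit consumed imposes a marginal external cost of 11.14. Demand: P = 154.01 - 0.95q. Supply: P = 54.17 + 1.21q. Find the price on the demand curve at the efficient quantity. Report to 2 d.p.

Social marginal benefit = demand − MEC = 142.87 - 0.95q.
Set SMB = MC: 142.87 - 0.95q = 54.17 + 1.21q → q* = 41.0648.
Consumer price on the demand curve at q*: 154.01 − 0.95×41.0648 = 114.9984.

P = 115.00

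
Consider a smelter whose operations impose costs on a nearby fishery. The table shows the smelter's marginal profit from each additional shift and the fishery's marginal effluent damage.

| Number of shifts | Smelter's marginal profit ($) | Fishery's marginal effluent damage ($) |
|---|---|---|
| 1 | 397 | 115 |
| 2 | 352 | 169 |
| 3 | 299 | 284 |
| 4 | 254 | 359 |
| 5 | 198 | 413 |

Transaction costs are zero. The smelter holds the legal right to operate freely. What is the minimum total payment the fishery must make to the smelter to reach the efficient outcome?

$452

Left alone the smelter would choose level 5 (marginal profit stays positive).
Efficient level: k* = 3 (marginal profit ≥ marginal effluent damage through 3).
The fishery must at least cover the smelter's forgone profit from cutting 5→3: 254 + 198 = 452.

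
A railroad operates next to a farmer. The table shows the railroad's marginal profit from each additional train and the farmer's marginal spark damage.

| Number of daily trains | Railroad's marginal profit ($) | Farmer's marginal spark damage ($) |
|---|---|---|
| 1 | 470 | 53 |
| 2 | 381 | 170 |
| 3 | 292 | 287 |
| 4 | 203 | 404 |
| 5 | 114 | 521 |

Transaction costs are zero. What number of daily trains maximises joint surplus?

3

Bargaining reaches the level where marginal profit last exceeds marginal spark damage.
That holds through level 3 (292 ≥ 287) but not at 4 (203 < 404).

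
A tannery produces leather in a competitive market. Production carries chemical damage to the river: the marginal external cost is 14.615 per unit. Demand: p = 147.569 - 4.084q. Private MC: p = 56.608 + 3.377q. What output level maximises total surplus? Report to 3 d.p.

Social marginal cost = private MC + MEC = 71.223 + 3.377q.
Set SMC = demand: 71.223 + 3.377q = 147.569 - 4.084q → q* = 10.2327.

q* = 10.233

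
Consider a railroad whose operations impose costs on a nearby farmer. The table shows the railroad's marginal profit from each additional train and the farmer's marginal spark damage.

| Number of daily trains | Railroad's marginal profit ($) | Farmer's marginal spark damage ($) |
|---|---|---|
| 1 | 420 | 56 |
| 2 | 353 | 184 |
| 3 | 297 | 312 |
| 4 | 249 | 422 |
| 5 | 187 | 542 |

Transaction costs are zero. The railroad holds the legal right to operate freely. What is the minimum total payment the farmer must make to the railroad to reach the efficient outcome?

Left alone the railroad would choose level 5 (marginal profit stays positive).
Efficient level: k* = 2 (marginal profit ≥ marginal spark damage through 2).
The farmer must at least cover the railroad's forgone profit from cutting 5→2: 297 + 249 + 187 = 733.

$733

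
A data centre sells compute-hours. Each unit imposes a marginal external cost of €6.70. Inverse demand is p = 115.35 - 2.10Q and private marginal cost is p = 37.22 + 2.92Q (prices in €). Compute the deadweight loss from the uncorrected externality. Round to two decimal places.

DWL = €4.47

Market equilibrium (private): 37.22 + 2.92Q = 115.35 - 2.10Q → Q_m = 15.5637.
Social marginal cost = private MC + MEC = 43.92 + 2.92Q.
Set SMC = demand: 43.92 + 2.92Q = 115.35 - 2.10Q → Q* = 14.2291.
Height of the DWL triangle at Q_m is SMC(Q_m) − demand(Q_m) = MEC(Q_m) = 6.7000.
DWL = ½ × 1.3346 × 6.7000 = 4.4709.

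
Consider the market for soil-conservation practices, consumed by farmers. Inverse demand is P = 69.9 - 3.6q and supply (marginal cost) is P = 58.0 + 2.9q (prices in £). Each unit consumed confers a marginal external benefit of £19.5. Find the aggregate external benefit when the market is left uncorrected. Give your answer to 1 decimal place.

Market equilibrium (private): 58.0 + 2.9q = 69.9 - 3.6q → q_m = 1.8308.
Total external benefit = MEB × q_m = 19.5 × 1.8308 = 35.7006.

£35.7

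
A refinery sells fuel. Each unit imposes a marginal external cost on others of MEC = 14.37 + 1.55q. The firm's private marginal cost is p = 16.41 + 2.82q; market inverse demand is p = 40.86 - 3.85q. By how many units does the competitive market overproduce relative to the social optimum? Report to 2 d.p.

Market equilibrium (private): 16.41 + 2.82q = 40.86 - 3.85q → q_m = 3.6657.
Social marginal cost = private MC + MEC = 30.78 + 4.37q.
Set SMC = demand: 30.78 + 4.37q = 40.86 - 3.85q → q* = 1.2263.
Gap = |3.6657 − 1.2263| = 2.4394.

2.44 units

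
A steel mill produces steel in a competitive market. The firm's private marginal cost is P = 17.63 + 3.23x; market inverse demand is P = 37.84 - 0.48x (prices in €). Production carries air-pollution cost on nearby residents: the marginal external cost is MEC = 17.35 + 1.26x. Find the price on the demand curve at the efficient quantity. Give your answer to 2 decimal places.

P = €37.56

Social marginal cost = private MC + MEC = 34.98 + 4.49x.
Set SMC = demand: 34.98 + 4.49x = 37.84 - 0.48x → x* = 0.5755.
Consumer price on the demand curve at x*: 37.84 − 0.48×0.5755 = 37.5638.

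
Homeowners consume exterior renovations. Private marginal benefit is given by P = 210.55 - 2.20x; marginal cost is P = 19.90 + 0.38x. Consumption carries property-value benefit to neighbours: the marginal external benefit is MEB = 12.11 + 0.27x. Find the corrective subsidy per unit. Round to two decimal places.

subsidy = 35.81 per unit

Social marginal benefit = demand + MEB = 222.66 - 1.93x.
Set SMB = MC: 222.66 - 1.93x = 19.90 + 0.38x → x* = 87.7749.
The Pigouvian subsidy equals MEB at x*: 12.11 + 0.27×87.7749 = 35.8092.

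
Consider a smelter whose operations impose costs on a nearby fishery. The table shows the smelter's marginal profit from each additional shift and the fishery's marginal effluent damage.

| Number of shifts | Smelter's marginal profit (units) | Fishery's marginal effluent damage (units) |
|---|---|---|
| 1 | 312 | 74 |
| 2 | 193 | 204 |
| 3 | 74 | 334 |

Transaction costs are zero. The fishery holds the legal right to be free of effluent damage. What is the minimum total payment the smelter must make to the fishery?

Efficient level: marginal profit ≥ marginal effluent damage through level 1, so k* = 1.
With the fishery holding the right, the smelter must at least compensate total damage at k*: 74 = 74.

74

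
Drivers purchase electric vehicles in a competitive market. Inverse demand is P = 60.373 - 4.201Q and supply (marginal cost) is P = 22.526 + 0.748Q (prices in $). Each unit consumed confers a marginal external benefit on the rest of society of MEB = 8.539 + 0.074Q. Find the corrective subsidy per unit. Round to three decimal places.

subsidy = $9.243 per unit

Social marginal benefit = demand + MEB = 68.912 - 4.127Q.
Set SMB = MC: 68.912 - 4.127Q = 22.526 + 0.748Q → Q* = 9.5151.
The Pigouvian subsidy equals MEB at Q*: 8.539 + 0.074×9.5151 = 9.2431.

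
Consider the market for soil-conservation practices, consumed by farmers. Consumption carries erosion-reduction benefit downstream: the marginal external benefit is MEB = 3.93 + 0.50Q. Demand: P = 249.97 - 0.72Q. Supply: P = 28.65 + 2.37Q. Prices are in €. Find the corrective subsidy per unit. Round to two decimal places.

Social marginal benefit = demand + MEB = 253.90 - 0.22Q.
Set SMB = MC: 253.90 - 0.22Q = 28.65 + 2.37Q → Q* = 86.9691.
The Pigouvian subsidy equals MEB at Q*: 3.93 + 0.50×86.9691 = 47.4146.

subsidy = €47.41 per unit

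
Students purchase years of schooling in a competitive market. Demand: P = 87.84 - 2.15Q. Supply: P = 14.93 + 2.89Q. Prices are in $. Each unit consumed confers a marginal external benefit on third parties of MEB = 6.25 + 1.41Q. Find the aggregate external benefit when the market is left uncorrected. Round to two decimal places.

Market equilibrium (private): 14.93 + 2.89Q = 87.84 - 2.15Q → Q_m = 14.4663.
Total external benefit = ∫₀^{Q_m} (6.25 + 1.41Q) dQ = 6.25×14.4663 + ½×1.41×14.4663² = 237.9524.

$237.95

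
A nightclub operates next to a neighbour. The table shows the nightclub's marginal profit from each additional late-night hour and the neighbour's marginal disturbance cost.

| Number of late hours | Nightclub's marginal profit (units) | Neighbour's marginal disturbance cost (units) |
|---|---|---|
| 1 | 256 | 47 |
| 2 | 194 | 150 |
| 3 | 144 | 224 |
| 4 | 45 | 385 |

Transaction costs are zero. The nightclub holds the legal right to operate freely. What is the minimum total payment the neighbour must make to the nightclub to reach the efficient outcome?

Left alone the nightclub would choose level 4 (marginal profit stays positive).
Efficient level: k* = 2 (marginal profit ≥ marginal disturbance cost through 2).
The neighbour must at least cover the nightclub's forgone profit from cutting 4→2: 144 + 45 = 189.

189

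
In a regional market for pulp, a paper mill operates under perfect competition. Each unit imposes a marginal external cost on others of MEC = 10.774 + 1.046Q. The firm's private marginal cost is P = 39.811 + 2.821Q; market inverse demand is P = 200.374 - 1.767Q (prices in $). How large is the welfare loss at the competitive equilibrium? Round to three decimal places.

DWL = $199.226

Market equilibrium (private): 39.811 + 2.821Q = 200.374 - 1.767Q → Q_m = 34.9963.
Social marginal cost = private MC + MEC = 50.585 + 3.867Q.
Set SMC = demand: 50.585 + 3.867Q = 200.374 - 1.767Q → Q* = 26.5866.
The loss is the area between SMC and demand from Q* to Q_m; with linear curves that's a triangle of height MEC(Q_m).
DWL = ½ × 8.4097 × 47.3801 = 199.2262.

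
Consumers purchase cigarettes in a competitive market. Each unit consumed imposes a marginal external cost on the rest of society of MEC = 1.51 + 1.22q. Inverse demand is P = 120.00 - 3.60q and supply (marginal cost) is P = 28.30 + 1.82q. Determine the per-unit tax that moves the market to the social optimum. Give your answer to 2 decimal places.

Social marginal benefit = demand − MEC = 118.49 - 4.82q.
Set SMB = MC: 118.49 - 4.82q = 28.30 + 1.82q → q* = 13.5828.
The Pigouvian tax equals MEC at q*: 1.51 + 1.22×13.5828 = 18.0810.

tax = 18.08 per unit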